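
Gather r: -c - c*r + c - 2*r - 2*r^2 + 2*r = -c*r - 2*r^2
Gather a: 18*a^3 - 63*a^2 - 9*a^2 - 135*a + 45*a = 18*a^3 - 72*a^2 - 90*a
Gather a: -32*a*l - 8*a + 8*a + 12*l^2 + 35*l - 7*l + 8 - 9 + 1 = -32*a*l + 12*l^2 + 28*l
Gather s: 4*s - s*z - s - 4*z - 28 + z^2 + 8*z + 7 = s*(3 - z) + z^2 + 4*z - 21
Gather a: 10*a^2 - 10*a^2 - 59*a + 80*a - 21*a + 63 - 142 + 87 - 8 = 0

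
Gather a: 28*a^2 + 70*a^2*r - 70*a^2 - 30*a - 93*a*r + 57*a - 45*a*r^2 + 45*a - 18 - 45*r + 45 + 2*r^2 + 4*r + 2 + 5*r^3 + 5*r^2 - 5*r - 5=a^2*(70*r - 42) + a*(-45*r^2 - 93*r + 72) + 5*r^3 + 7*r^2 - 46*r + 24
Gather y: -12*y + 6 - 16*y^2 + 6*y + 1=-16*y^2 - 6*y + 7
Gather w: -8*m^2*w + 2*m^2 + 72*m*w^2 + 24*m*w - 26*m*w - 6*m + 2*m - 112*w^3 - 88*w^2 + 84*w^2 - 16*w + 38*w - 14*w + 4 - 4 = 2*m^2 - 4*m - 112*w^3 + w^2*(72*m - 4) + w*(-8*m^2 - 2*m + 8)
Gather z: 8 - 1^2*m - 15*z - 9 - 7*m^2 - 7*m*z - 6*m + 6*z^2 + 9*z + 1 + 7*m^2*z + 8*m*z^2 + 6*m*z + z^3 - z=-7*m^2 - 7*m + z^3 + z^2*(8*m + 6) + z*(7*m^2 - m - 7)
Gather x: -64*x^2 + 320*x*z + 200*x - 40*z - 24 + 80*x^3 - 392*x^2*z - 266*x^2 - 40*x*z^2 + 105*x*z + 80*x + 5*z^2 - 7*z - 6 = 80*x^3 + x^2*(-392*z - 330) + x*(-40*z^2 + 425*z + 280) + 5*z^2 - 47*z - 30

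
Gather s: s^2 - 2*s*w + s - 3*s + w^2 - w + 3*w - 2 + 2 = s^2 + s*(-2*w - 2) + w^2 + 2*w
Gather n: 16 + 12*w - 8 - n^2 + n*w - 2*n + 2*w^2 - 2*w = -n^2 + n*(w - 2) + 2*w^2 + 10*w + 8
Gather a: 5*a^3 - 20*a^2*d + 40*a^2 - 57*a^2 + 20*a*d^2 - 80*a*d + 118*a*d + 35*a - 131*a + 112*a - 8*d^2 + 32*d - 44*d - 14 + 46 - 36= 5*a^3 + a^2*(-20*d - 17) + a*(20*d^2 + 38*d + 16) - 8*d^2 - 12*d - 4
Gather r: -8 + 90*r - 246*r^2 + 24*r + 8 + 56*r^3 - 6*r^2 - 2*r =56*r^3 - 252*r^2 + 112*r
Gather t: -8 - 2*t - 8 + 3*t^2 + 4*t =3*t^2 + 2*t - 16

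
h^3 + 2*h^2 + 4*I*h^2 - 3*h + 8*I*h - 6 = (h + 2)*(h + I)*(h + 3*I)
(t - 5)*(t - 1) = t^2 - 6*t + 5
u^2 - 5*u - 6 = (u - 6)*(u + 1)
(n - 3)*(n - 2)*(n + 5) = n^3 - 19*n + 30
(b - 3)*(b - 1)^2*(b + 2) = b^4 - 3*b^3 - 3*b^2 + 11*b - 6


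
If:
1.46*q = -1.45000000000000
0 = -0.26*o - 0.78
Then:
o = -3.00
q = -0.99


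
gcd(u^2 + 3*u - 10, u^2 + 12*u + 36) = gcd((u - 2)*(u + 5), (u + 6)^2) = 1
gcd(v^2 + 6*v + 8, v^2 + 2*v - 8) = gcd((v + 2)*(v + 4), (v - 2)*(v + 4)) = v + 4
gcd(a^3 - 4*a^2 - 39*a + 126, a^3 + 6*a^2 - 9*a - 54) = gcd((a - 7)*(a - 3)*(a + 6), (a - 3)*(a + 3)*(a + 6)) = a^2 + 3*a - 18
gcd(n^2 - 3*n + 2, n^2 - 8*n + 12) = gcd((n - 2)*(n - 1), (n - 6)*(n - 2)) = n - 2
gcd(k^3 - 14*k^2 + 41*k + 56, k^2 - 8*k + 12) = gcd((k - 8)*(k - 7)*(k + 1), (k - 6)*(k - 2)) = 1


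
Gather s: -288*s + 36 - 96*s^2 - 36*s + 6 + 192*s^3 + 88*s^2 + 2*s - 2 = 192*s^3 - 8*s^2 - 322*s + 40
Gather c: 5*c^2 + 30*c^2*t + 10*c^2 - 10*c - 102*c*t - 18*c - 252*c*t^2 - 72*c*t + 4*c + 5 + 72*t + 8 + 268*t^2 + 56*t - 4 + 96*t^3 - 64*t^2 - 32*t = c^2*(30*t + 15) + c*(-252*t^2 - 174*t - 24) + 96*t^3 + 204*t^2 + 96*t + 9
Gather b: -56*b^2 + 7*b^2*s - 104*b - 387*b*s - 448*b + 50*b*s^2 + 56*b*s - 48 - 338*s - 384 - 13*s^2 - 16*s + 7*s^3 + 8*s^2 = b^2*(7*s - 56) + b*(50*s^2 - 331*s - 552) + 7*s^3 - 5*s^2 - 354*s - 432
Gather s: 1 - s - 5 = -s - 4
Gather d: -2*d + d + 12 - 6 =6 - d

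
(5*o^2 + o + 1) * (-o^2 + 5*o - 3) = -5*o^4 + 24*o^3 - 11*o^2 + 2*o - 3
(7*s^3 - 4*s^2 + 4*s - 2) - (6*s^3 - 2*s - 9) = s^3 - 4*s^2 + 6*s + 7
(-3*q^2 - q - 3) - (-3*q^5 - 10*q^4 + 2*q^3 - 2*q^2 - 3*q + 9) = 3*q^5 + 10*q^4 - 2*q^3 - q^2 + 2*q - 12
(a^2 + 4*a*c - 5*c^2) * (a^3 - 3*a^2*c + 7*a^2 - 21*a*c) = a^5 + a^4*c + 7*a^4 - 17*a^3*c^2 + 7*a^3*c + 15*a^2*c^3 - 119*a^2*c^2 + 105*a*c^3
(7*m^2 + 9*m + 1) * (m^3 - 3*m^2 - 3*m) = 7*m^5 - 12*m^4 - 47*m^3 - 30*m^2 - 3*m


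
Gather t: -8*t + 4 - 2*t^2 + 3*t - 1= -2*t^2 - 5*t + 3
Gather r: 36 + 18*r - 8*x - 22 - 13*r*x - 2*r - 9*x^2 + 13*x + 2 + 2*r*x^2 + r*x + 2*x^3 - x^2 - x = r*(2*x^2 - 12*x + 16) + 2*x^3 - 10*x^2 + 4*x + 16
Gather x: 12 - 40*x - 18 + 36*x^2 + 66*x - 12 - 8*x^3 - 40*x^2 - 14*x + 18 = -8*x^3 - 4*x^2 + 12*x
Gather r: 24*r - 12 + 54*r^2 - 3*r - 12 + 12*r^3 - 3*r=12*r^3 + 54*r^2 + 18*r - 24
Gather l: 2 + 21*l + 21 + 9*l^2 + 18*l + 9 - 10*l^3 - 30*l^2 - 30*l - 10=-10*l^3 - 21*l^2 + 9*l + 22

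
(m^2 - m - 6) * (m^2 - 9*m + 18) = m^4 - 10*m^3 + 21*m^2 + 36*m - 108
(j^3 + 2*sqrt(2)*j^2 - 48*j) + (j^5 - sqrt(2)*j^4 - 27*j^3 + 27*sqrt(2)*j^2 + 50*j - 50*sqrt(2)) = j^5 - sqrt(2)*j^4 - 26*j^3 + 29*sqrt(2)*j^2 + 2*j - 50*sqrt(2)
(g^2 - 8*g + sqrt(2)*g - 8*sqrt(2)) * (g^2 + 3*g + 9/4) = g^4 - 5*g^3 + sqrt(2)*g^3 - 87*g^2/4 - 5*sqrt(2)*g^2 - 87*sqrt(2)*g/4 - 18*g - 18*sqrt(2)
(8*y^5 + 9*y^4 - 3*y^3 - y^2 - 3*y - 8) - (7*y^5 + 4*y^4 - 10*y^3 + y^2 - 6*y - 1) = y^5 + 5*y^4 + 7*y^3 - 2*y^2 + 3*y - 7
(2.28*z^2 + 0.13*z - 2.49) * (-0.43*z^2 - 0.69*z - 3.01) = -0.9804*z^4 - 1.6291*z^3 - 5.8818*z^2 + 1.3268*z + 7.4949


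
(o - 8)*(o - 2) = o^2 - 10*o + 16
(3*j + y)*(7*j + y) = 21*j^2 + 10*j*y + y^2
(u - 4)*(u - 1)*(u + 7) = u^3 + 2*u^2 - 31*u + 28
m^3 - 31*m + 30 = (m - 5)*(m - 1)*(m + 6)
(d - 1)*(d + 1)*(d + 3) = d^3 + 3*d^2 - d - 3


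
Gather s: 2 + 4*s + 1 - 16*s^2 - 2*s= -16*s^2 + 2*s + 3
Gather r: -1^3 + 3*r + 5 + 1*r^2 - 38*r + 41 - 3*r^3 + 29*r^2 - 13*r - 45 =-3*r^3 + 30*r^2 - 48*r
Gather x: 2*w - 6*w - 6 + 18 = 12 - 4*w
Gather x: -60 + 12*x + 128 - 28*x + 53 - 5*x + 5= 126 - 21*x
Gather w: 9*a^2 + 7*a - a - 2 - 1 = 9*a^2 + 6*a - 3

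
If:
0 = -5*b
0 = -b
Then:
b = 0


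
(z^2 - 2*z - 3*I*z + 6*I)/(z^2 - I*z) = (z^2 - 2*z - 3*I*z + 6*I)/(z*(z - I))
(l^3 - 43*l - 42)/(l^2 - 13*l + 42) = (l^2 + 7*l + 6)/(l - 6)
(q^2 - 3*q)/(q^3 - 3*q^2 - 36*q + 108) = q/(q^2 - 36)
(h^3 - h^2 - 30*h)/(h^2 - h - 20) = h*(-h^2 + h + 30)/(-h^2 + h + 20)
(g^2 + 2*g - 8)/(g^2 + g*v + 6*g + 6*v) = (g^2 + 2*g - 8)/(g^2 + g*v + 6*g + 6*v)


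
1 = 1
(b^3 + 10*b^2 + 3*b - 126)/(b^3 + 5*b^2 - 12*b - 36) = (b + 7)/(b + 2)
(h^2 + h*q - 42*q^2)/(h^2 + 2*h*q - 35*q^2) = (-h + 6*q)/(-h + 5*q)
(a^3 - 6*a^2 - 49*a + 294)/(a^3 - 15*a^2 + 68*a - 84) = (a + 7)/(a - 2)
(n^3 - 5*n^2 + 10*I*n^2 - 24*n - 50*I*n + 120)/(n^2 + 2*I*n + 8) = (n^2 + n*(-5 + 6*I) - 30*I)/(n - 2*I)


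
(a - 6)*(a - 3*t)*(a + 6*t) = a^3 + 3*a^2*t - 6*a^2 - 18*a*t^2 - 18*a*t + 108*t^2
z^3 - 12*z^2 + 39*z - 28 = (z - 7)*(z - 4)*(z - 1)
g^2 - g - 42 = (g - 7)*(g + 6)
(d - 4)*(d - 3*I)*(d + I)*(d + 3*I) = d^4 - 4*d^3 + I*d^3 + 9*d^2 - 4*I*d^2 - 36*d + 9*I*d - 36*I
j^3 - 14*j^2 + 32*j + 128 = (j - 8)^2*(j + 2)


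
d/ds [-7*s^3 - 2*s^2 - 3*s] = -21*s^2 - 4*s - 3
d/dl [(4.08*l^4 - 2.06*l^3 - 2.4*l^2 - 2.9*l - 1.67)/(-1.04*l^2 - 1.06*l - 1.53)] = (-8.4864*l^5 - 10.832*l^4 - 20.6024*l^3 + 8.9834*l^2 + 3.8704*l + 2.6668)/(1.0816*l^4 + 2.2048*l^3 + 4.306*l^2 + 3.2436*l + 2.3409)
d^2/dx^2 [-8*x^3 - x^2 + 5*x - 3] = -48*x - 2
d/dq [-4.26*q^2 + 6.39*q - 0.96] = 6.39 - 8.52*q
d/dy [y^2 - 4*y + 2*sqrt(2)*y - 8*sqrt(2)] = 2*y - 4 + 2*sqrt(2)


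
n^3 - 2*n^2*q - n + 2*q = (n - 1)*(n + 1)*(n - 2*q)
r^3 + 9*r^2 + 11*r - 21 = (r - 1)*(r + 3)*(r + 7)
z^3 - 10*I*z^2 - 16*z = z*(z - 8*I)*(z - 2*I)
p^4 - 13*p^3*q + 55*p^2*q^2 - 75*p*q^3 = p*(p - 5*q)^2*(p - 3*q)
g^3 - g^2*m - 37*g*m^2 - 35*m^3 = (g - 7*m)*(g + m)*(g + 5*m)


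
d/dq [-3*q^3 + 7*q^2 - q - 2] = -9*q^2 + 14*q - 1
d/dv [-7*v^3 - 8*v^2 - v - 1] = -21*v^2 - 16*v - 1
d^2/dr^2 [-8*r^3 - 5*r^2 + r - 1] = -48*r - 10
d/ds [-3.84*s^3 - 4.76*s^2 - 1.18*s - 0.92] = -11.52*s^2 - 9.52*s - 1.18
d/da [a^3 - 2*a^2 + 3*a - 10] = 3*a^2 - 4*a + 3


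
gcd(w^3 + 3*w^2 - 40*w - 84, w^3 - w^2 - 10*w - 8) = w + 2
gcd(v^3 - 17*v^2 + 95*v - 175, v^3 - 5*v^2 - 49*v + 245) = v^2 - 12*v + 35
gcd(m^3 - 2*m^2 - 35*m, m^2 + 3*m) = m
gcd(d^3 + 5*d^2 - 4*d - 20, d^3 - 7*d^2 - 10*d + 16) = d + 2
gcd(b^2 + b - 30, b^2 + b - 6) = 1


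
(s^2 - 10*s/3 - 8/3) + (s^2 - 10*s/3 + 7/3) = 2*s^2 - 20*s/3 - 1/3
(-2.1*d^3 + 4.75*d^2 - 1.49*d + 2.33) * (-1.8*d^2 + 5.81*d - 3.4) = 3.78*d^5 - 20.751*d^4 + 37.4195*d^3 - 29.0009*d^2 + 18.6033*d - 7.922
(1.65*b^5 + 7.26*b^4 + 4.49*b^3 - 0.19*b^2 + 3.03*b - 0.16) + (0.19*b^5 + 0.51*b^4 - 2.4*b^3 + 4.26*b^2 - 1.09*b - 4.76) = 1.84*b^5 + 7.77*b^4 + 2.09*b^3 + 4.07*b^2 + 1.94*b - 4.92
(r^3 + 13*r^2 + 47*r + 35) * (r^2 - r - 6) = r^5 + 12*r^4 + 28*r^3 - 90*r^2 - 317*r - 210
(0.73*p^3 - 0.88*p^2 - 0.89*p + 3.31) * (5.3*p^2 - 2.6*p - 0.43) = 3.869*p^5 - 6.562*p^4 - 2.7429*p^3 + 20.2354*p^2 - 8.2233*p - 1.4233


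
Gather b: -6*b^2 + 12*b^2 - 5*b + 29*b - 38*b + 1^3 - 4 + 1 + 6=6*b^2 - 14*b + 4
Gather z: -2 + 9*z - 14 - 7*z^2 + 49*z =-7*z^2 + 58*z - 16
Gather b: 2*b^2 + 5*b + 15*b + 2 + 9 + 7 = 2*b^2 + 20*b + 18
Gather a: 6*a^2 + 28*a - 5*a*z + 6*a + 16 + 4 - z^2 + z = 6*a^2 + a*(34 - 5*z) - z^2 + z + 20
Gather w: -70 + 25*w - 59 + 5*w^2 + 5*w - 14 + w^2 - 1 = 6*w^2 + 30*w - 144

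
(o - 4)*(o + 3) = o^2 - o - 12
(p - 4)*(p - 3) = p^2 - 7*p + 12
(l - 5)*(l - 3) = l^2 - 8*l + 15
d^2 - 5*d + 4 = (d - 4)*(d - 1)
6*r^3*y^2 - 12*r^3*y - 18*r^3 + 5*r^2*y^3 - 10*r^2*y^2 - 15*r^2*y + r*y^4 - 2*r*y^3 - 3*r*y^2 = (2*r + y)*(3*r + y)*(y - 3)*(r*y + r)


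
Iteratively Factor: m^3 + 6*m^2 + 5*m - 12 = (m + 3)*(m^2 + 3*m - 4) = (m + 3)*(m + 4)*(m - 1)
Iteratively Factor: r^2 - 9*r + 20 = (r - 4)*(r - 5)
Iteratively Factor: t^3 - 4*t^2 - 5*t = (t - 5)*(t^2 + t) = t*(t - 5)*(t + 1)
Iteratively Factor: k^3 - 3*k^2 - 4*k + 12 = (k - 2)*(k^2 - k - 6) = (k - 3)*(k - 2)*(k + 2)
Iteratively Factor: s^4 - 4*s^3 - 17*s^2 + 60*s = (s - 3)*(s^3 - s^2 - 20*s) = (s - 3)*(s + 4)*(s^2 - 5*s) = s*(s - 3)*(s + 4)*(s - 5)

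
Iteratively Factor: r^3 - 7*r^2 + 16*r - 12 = (r - 2)*(r^2 - 5*r + 6) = (r - 2)^2*(r - 3)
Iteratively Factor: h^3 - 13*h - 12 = (h - 4)*(h^2 + 4*h + 3) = (h - 4)*(h + 3)*(h + 1)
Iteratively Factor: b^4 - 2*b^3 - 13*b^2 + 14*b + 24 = (b - 4)*(b^3 + 2*b^2 - 5*b - 6) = (b - 4)*(b + 1)*(b^2 + b - 6) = (b - 4)*(b + 1)*(b + 3)*(b - 2)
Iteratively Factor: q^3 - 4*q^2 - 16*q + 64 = (q - 4)*(q^2 - 16) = (q - 4)*(q + 4)*(q - 4)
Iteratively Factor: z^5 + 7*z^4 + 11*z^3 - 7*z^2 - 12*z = (z + 3)*(z^4 + 4*z^3 - z^2 - 4*z) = (z - 1)*(z + 3)*(z^3 + 5*z^2 + 4*z) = (z - 1)*(z + 3)*(z + 4)*(z^2 + z) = z*(z - 1)*(z + 3)*(z + 4)*(z + 1)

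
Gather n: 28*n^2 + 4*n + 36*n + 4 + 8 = 28*n^2 + 40*n + 12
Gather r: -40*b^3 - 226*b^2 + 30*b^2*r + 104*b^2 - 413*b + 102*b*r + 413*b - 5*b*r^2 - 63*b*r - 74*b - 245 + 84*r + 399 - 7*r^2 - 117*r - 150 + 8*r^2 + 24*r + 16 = -40*b^3 - 122*b^2 - 74*b + r^2*(1 - 5*b) + r*(30*b^2 + 39*b - 9) + 20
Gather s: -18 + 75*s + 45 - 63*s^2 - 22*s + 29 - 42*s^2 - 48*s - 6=-105*s^2 + 5*s + 50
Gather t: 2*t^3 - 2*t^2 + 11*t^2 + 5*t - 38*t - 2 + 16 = 2*t^3 + 9*t^2 - 33*t + 14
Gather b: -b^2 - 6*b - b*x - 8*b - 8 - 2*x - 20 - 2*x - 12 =-b^2 + b*(-x - 14) - 4*x - 40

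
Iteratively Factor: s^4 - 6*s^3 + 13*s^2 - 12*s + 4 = (s - 2)*(s^3 - 4*s^2 + 5*s - 2) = (s - 2)*(s - 1)*(s^2 - 3*s + 2) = (s - 2)^2*(s - 1)*(s - 1)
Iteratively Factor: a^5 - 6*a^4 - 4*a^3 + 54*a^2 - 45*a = (a)*(a^4 - 6*a^3 - 4*a^2 + 54*a - 45) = a*(a - 1)*(a^3 - 5*a^2 - 9*a + 45) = a*(a - 1)*(a + 3)*(a^2 - 8*a + 15) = a*(a - 3)*(a - 1)*(a + 3)*(a - 5)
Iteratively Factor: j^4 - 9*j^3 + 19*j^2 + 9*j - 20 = (j - 5)*(j^3 - 4*j^2 - j + 4) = (j - 5)*(j + 1)*(j^2 - 5*j + 4) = (j - 5)*(j - 4)*(j + 1)*(j - 1)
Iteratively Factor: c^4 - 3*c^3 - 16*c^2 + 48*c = (c + 4)*(c^3 - 7*c^2 + 12*c) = (c - 3)*(c + 4)*(c^2 - 4*c) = (c - 4)*(c - 3)*(c + 4)*(c)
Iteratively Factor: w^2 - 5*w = (w - 5)*(w)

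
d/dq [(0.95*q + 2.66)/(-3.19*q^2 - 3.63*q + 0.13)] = (3.0305*q^2 + 16.9708*q + 9.7793)/(10.1761*q^4 + 23.1594*q^3 + 12.3475*q^2 - 0.9438*q + 0.0169)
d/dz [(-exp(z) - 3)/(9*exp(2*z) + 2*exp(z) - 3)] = 9*(exp(2*z) + 6*exp(z) + 1)*exp(z)/(81*exp(4*z) + 36*exp(3*z) - 50*exp(2*z) - 12*exp(z) + 9)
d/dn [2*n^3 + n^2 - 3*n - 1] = 6*n^2 + 2*n - 3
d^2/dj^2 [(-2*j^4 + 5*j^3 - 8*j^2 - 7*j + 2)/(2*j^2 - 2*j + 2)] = (-2*j^6 + 6*j^5 - 12*j^4 + j^3 + 3*j^2 + 30*j - 15)/(j^6 - 3*j^5 + 6*j^4 - 7*j^3 + 6*j^2 - 3*j + 1)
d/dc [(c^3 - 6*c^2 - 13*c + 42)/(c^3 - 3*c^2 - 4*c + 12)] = 3*(c^2 + 10*c + 1)/(c^4 - 2*c^3 - 11*c^2 + 12*c + 36)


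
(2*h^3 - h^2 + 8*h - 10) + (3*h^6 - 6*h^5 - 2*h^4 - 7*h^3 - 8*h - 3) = 3*h^6 - 6*h^5 - 2*h^4 - 5*h^3 - h^2 - 13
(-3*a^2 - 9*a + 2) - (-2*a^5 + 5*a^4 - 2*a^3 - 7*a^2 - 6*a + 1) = 2*a^5 - 5*a^4 + 2*a^3 + 4*a^2 - 3*a + 1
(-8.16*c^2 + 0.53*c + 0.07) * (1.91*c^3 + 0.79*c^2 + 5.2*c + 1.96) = -15.5856*c^5 - 5.4341*c^4 - 41.8796*c^3 - 13.1823*c^2 + 1.4028*c + 0.1372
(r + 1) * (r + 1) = r^2 + 2*r + 1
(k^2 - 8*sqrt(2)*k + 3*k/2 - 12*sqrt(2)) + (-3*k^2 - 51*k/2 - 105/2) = -2*k^2 - 24*k - 8*sqrt(2)*k - 105/2 - 12*sqrt(2)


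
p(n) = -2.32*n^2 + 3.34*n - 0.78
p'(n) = 3.34 - 4.64*n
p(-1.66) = -12.72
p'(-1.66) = 11.04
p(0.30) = 0.01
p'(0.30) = 1.95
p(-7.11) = -141.81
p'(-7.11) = 36.33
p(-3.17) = -34.68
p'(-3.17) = 18.05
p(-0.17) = -1.41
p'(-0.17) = 4.13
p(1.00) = 0.24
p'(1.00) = -1.30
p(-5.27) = -82.81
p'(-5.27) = 27.79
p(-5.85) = -99.72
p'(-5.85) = 30.48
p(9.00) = -158.64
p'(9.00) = -38.42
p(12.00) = -294.78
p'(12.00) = -52.34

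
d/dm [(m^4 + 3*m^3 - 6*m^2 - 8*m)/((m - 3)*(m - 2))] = 2*(m^3 - 2*m^2 - 15*m - 6)/(m^2 - 6*m + 9)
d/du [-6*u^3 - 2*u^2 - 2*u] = -18*u^2 - 4*u - 2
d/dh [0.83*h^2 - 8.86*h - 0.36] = 1.66*h - 8.86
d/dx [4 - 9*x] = -9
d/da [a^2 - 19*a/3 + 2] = 2*a - 19/3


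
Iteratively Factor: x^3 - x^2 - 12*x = (x + 3)*(x^2 - 4*x) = (x - 4)*(x + 3)*(x)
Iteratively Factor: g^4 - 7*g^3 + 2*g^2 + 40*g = (g)*(g^3 - 7*g^2 + 2*g + 40) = g*(g - 5)*(g^2 - 2*g - 8) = g*(g - 5)*(g - 4)*(g + 2)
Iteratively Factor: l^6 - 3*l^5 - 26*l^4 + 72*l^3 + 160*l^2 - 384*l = (l - 2)*(l^5 - l^4 - 28*l^3 + 16*l^2 + 192*l) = (l - 4)*(l - 2)*(l^4 + 3*l^3 - 16*l^2 - 48*l) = (l - 4)*(l - 2)*(l + 3)*(l^3 - 16*l) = l*(l - 4)*(l - 2)*(l + 3)*(l^2 - 16) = l*(l - 4)^2*(l - 2)*(l + 3)*(l + 4)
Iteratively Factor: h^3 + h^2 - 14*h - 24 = (h + 3)*(h^2 - 2*h - 8) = (h - 4)*(h + 3)*(h + 2)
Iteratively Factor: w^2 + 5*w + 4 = (w + 1)*(w + 4)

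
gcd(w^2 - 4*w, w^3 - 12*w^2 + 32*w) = w^2 - 4*w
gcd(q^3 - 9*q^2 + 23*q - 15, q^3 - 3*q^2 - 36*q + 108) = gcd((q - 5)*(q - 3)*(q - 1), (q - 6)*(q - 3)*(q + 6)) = q - 3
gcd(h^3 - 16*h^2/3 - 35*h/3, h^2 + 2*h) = h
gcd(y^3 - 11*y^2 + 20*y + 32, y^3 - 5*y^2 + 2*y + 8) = y^2 - 3*y - 4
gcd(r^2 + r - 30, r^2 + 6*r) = r + 6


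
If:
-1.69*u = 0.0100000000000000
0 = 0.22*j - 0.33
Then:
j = 1.50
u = -0.01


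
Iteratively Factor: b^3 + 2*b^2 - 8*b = (b)*(b^2 + 2*b - 8) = b*(b - 2)*(b + 4)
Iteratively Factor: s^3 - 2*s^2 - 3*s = (s + 1)*(s^2 - 3*s) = s*(s + 1)*(s - 3)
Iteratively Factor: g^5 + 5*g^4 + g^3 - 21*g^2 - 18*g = (g + 3)*(g^4 + 2*g^3 - 5*g^2 - 6*g) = (g + 3)^2*(g^3 - g^2 - 2*g) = g*(g + 3)^2*(g^2 - g - 2) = g*(g - 2)*(g + 3)^2*(g + 1)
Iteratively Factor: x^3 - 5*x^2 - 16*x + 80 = (x - 5)*(x^2 - 16) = (x - 5)*(x - 4)*(x + 4)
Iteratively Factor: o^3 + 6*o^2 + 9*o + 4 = (o + 4)*(o^2 + 2*o + 1) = (o + 1)*(o + 4)*(o + 1)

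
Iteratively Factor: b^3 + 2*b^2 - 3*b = (b)*(b^2 + 2*b - 3) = b*(b + 3)*(b - 1)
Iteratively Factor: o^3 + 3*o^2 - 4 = (o - 1)*(o^2 + 4*o + 4) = (o - 1)*(o + 2)*(o + 2)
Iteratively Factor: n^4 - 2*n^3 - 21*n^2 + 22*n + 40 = (n + 1)*(n^3 - 3*n^2 - 18*n + 40) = (n - 5)*(n + 1)*(n^2 + 2*n - 8) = (n - 5)*(n - 2)*(n + 1)*(n + 4)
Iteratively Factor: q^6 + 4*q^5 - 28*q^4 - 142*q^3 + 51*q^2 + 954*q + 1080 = (q + 3)*(q^5 + q^4 - 31*q^3 - 49*q^2 + 198*q + 360) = (q + 3)*(q + 4)*(q^4 - 3*q^3 - 19*q^2 + 27*q + 90) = (q - 3)*(q + 3)*(q + 4)*(q^3 - 19*q - 30) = (q - 5)*(q - 3)*(q + 3)*(q + 4)*(q^2 + 5*q + 6) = (q - 5)*(q - 3)*(q + 2)*(q + 3)*(q + 4)*(q + 3)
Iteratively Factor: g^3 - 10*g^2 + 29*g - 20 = (g - 4)*(g^2 - 6*g + 5) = (g - 4)*(g - 1)*(g - 5)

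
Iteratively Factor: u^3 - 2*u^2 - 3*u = (u + 1)*(u^2 - 3*u) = (u - 3)*(u + 1)*(u)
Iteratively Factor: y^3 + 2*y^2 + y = (y)*(y^2 + 2*y + 1) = y*(y + 1)*(y + 1)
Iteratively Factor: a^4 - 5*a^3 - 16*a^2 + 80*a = (a - 5)*(a^3 - 16*a) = (a - 5)*(a - 4)*(a^2 + 4*a) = (a - 5)*(a - 4)*(a + 4)*(a)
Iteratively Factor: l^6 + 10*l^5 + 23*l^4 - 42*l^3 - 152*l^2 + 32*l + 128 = (l + 4)*(l^5 + 6*l^4 - l^3 - 38*l^2 + 32) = (l + 4)^2*(l^4 + 2*l^3 - 9*l^2 - 2*l + 8) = (l - 2)*(l + 4)^2*(l^3 + 4*l^2 - l - 4) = (l - 2)*(l + 4)^3*(l^2 - 1) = (l - 2)*(l - 1)*(l + 4)^3*(l + 1)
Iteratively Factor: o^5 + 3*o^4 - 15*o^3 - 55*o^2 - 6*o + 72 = (o + 2)*(o^4 + o^3 - 17*o^2 - 21*o + 36) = (o + 2)*(o + 3)*(o^3 - 2*o^2 - 11*o + 12) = (o - 1)*(o + 2)*(o + 3)*(o^2 - o - 12) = (o - 1)*(o + 2)*(o + 3)^2*(o - 4)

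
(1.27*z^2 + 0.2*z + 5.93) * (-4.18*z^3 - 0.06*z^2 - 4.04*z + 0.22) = -5.3086*z^5 - 0.9122*z^4 - 29.9302*z^3 - 0.8844*z^2 - 23.9132*z + 1.3046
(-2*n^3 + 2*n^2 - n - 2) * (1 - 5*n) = 10*n^4 - 12*n^3 + 7*n^2 + 9*n - 2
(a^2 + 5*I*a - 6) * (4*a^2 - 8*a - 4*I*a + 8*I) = 4*a^4 - 8*a^3 + 16*I*a^3 - 4*a^2 - 32*I*a^2 + 8*a + 24*I*a - 48*I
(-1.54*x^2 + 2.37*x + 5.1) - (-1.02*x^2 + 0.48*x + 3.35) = -0.52*x^2 + 1.89*x + 1.75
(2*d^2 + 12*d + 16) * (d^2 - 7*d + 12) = 2*d^4 - 2*d^3 - 44*d^2 + 32*d + 192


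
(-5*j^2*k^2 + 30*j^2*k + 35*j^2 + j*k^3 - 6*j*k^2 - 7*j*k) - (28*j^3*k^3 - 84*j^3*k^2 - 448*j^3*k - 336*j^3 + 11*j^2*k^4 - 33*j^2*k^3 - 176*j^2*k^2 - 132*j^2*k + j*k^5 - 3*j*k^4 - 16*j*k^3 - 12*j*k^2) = -28*j^3*k^3 + 84*j^3*k^2 + 448*j^3*k + 336*j^3 - 11*j^2*k^4 + 33*j^2*k^3 + 171*j^2*k^2 + 162*j^2*k + 35*j^2 - j*k^5 + 3*j*k^4 + 17*j*k^3 + 6*j*k^2 - 7*j*k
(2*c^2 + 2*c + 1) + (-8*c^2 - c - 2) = -6*c^2 + c - 1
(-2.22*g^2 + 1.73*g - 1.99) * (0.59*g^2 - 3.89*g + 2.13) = -1.3098*g^4 + 9.6565*g^3 - 12.6324*g^2 + 11.426*g - 4.2387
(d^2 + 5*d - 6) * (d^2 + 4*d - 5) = d^4 + 9*d^3 + 9*d^2 - 49*d + 30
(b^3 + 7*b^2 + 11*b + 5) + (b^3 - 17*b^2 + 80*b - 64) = 2*b^3 - 10*b^2 + 91*b - 59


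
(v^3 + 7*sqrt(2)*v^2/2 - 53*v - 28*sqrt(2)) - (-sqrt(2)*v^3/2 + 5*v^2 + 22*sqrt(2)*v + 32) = sqrt(2)*v^3/2 + v^3 - 5*v^2 + 7*sqrt(2)*v^2/2 - 53*v - 22*sqrt(2)*v - 28*sqrt(2) - 32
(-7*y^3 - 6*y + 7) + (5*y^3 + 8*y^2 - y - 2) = -2*y^3 + 8*y^2 - 7*y + 5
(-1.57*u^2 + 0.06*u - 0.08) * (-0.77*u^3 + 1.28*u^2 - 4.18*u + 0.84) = 1.2089*u^5 - 2.0558*u^4 + 6.701*u^3 - 1.672*u^2 + 0.3848*u - 0.0672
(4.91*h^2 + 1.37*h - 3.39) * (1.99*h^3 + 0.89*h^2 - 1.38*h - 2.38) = 9.7709*h^5 + 7.0962*h^4 - 12.3026*h^3 - 16.5935*h^2 + 1.4176*h + 8.0682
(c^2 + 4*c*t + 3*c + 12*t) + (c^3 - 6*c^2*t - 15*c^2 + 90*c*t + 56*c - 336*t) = c^3 - 6*c^2*t - 14*c^2 + 94*c*t + 59*c - 324*t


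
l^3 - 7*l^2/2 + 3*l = l*(l - 2)*(l - 3/2)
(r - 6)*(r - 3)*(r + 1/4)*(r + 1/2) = r^4 - 33*r^3/4 + 91*r^2/8 + 99*r/8 + 9/4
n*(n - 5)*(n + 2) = n^3 - 3*n^2 - 10*n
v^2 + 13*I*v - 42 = (v + 6*I)*(v + 7*I)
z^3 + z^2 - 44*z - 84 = (z - 7)*(z + 2)*(z + 6)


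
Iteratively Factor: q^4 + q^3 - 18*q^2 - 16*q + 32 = (q + 2)*(q^3 - q^2 - 16*q + 16) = (q - 4)*(q + 2)*(q^2 + 3*q - 4) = (q - 4)*(q - 1)*(q + 2)*(q + 4)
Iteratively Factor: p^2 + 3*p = (p + 3)*(p)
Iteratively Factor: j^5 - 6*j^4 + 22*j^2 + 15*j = (j - 5)*(j^4 - j^3 - 5*j^2 - 3*j) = (j - 5)*(j + 1)*(j^3 - 2*j^2 - 3*j) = (j - 5)*(j - 3)*(j + 1)*(j^2 + j) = j*(j - 5)*(j - 3)*(j + 1)*(j + 1)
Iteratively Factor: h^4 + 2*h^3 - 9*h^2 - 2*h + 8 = (h + 1)*(h^3 + h^2 - 10*h + 8) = (h + 1)*(h + 4)*(h^2 - 3*h + 2) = (h - 2)*(h + 1)*(h + 4)*(h - 1)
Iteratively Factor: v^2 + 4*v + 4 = (v + 2)*(v + 2)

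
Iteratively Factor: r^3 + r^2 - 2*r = (r + 2)*(r^2 - r) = r*(r + 2)*(r - 1)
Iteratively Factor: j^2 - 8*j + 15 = (j - 5)*(j - 3)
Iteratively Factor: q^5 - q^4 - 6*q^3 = (q + 2)*(q^4 - 3*q^3) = q*(q + 2)*(q^3 - 3*q^2) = q*(q - 3)*(q + 2)*(q^2) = q^2*(q - 3)*(q + 2)*(q)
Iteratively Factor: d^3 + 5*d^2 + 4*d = (d + 4)*(d^2 + d) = d*(d + 4)*(d + 1)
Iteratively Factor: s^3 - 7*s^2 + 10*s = (s)*(s^2 - 7*s + 10) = s*(s - 5)*(s - 2)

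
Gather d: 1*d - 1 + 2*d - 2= 3*d - 3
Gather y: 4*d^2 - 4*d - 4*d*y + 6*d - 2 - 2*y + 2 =4*d^2 + 2*d + y*(-4*d - 2)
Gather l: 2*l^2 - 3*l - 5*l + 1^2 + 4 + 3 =2*l^2 - 8*l + 8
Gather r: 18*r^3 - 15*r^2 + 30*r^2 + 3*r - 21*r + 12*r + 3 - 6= 18*r^3 + 15*r^2 - 6*r - 3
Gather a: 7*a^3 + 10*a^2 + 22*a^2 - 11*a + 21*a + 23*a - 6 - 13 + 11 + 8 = 7*a^3 + 32*a^2 + 33*a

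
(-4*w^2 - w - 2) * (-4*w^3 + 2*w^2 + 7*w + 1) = 16*w^5 - 4*w^4 - 22*w^3 - 15*w^2 - 15*w - 2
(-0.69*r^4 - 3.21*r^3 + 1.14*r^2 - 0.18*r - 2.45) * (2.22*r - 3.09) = -1.5318*r^5 - 4.9941*r^4 + 12.4497*r^3 - 3.9222*r^2 - 4.8828*r + 7.5705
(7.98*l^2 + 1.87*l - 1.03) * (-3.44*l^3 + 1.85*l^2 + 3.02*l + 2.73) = -27.4512*l^5 + 8.3302*l^4 + 31.1023*l^3 + 25.5273*l^2 + 1.9945*l - 2.8119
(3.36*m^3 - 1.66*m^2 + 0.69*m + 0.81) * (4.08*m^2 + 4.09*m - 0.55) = 13.7088*m^5 + 6.9696*m^4 - 5.8222*m^3 + 7.0399*m^2 + 2.9334*m - 0.4455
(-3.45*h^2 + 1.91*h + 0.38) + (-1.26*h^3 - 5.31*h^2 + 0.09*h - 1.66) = -1.26*h^3 - 8.76*h^2 + 2.0*h - 1.28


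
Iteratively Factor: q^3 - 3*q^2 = (q)*(q^2 - 3*q) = q^2*(q - 3)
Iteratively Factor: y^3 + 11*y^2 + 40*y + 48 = (y + 3)*(y^2 + 8*y + 16) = (y + 3)*(y + 4)*(y + 4)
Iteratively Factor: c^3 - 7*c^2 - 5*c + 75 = (c - 5)*(c^2 - 2*c - 15) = (c - 5)*(c + 3)*(c - 5)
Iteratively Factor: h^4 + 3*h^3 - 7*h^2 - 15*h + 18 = (h + 3)*(h^3 - 7*h + 6) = (h - 2)*(h + 3)*(h^2 + 2*h - 3) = (h - 2)*(h + 3)^2*(h - 1)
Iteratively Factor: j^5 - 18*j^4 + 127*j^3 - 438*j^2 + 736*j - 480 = (j - 4)*(j^4 - 14*j^3 + 71*j^2 - 154*j + 120) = (j - 4)*(j - 3)*(j^3 - 11*j^2 + 38*j - 40) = (j - 4)^2*(j - 3)*(j^2 - 7*j + 10) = (j - 4)^2*(j - 3)*(j - 2)*(j - 5)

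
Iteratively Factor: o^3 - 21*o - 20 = (o - 5)*(o^2 + 5*o + 4) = (o - 5)*(o + 1)*(o + 4)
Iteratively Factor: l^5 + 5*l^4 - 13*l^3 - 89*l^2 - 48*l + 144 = (l - 4)*(l^4 + 9*l^3 + 23*l^2 + 3*l - 36) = (l - 4)*(l - 1)*(l^3 + 10*l^2 + 33*l + 36) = (l - 4)*(l - 1)*(l + 3)*(l^2 + 7*l + 12) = (l - 4)*(l - 1)*(l + 3)*(l + 4)*(l + 3)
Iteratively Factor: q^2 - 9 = (q - 3)*(q + 3)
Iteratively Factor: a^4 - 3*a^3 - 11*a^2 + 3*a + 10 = (a + 2)*(a^3 - 5*a^2 - a + 5) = (a + 1)*(a + 2)*(a^2 - 6*a + 5) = (a - 5)*(a + 1)*(a + 2)*(a - 1)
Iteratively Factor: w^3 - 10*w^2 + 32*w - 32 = (w - 4)*(w^2 - 6*w + 8) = (w - 4)*(w - 2)*(w - 4)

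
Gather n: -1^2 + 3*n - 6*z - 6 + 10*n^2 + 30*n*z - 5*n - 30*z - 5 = 10*n^2 + n*(30*z - 2) - 36*z - 12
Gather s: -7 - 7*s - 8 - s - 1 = -8*s - 16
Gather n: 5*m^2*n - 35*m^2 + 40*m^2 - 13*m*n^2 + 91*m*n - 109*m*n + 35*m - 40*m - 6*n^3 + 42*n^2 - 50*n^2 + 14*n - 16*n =5*m^2 - 5*m - 6*n^3 + n^2*(-13*m - 8) + n*(5*m^2 - 18*m - 2)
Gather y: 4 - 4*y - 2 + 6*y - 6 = 2*y - 4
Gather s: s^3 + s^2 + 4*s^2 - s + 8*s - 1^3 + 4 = s^3 + 5*s^2 + 7*s + 3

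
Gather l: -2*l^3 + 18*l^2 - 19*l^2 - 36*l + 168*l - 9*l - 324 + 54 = -2*l^3 - l^2 + 123*l - 270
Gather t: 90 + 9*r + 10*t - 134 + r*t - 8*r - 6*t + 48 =r + t*(r + 4) + 4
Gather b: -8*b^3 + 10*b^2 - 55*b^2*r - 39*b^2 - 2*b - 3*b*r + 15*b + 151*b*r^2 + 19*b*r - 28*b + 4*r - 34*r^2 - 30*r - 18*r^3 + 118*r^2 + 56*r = -8*b^3 + b^2*(-55*r - 29) + b*(151*r^2 + 16*r - 15) - 18*r^3 + 84*r^2 + 30*r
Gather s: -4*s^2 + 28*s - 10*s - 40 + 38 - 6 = -4*s^2 + 18*s - 8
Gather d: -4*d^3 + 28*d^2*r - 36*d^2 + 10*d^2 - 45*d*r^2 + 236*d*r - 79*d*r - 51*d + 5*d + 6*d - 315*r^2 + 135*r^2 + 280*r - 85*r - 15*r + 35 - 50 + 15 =-4*d^3 + d^2*(28*r - 26) + d*(-45*r^2 + 157*r - 40) - 180*r^2 + 180*r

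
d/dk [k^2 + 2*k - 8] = 2*k + 2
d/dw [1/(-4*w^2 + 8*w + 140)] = (w - 1)/(2*(-w^2 + 2*w + 35)^2)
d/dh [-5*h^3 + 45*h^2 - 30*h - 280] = -15*h^2 + 90*h - 30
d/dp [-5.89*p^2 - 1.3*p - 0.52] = -11.78*p - 1.3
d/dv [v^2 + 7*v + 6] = 2*v + 7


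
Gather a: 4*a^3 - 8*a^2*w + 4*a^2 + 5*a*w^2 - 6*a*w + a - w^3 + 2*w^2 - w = 4*a^3 + a^2*(4 - 8*w) + a*(5*w^2 - 6*w + 1) - w^3 + 2*w^2 - w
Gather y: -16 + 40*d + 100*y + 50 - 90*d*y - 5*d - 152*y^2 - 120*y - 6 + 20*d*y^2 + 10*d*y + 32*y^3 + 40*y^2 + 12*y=35*d + 32*y^3 + y^2*(20*d - 112) + y*(-80*d - 8) + 28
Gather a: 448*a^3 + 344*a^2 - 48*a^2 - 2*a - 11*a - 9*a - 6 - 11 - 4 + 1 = 448*a^3 + 296*a^2 - 22*a - 20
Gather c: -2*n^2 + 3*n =-2*n^2 + 3*n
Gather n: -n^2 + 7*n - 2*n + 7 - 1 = -n^2 + 5*n + 6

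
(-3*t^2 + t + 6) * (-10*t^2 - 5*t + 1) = 30*t^4 + 5*t^3 - 68*t^2 - 29*t + 6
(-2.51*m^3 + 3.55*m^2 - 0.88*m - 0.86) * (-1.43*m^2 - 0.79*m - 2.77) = 3.5893*m^5 - 3.0936*m^4 + 5.4066*m^3 - 7.9085*m^2 + 3.117*m + 2.3822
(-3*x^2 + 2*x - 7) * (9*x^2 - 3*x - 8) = -27*x^4 + 27*x^3 - 45*x^2 + 5*x + 56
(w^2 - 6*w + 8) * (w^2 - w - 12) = w^4 - 7*w^3 + 2*w^2 + 64*w - 96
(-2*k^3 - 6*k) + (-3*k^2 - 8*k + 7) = -2*k^3 - 3*k^2 - 14*k + 7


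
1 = 1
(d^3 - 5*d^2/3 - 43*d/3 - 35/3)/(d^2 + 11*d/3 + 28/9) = 3*(d^2 - 4*d - 5)/(3*d + 4)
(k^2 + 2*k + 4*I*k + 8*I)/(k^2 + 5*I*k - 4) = (k + 2)/(k + I)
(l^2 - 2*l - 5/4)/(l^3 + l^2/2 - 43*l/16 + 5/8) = 4*(4*l^2 - 8*l - 5)/(16*l^3 + 8*l^2 - 43*l + 10)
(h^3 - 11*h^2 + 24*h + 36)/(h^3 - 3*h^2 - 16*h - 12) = (h - 6)/(h + 2)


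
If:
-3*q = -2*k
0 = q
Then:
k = 0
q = 0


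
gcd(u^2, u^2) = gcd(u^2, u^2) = u^2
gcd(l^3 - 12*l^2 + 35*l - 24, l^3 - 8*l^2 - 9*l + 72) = l^2 - 11*l + 24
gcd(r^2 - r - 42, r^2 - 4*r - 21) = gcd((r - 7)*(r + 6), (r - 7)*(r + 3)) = r - 7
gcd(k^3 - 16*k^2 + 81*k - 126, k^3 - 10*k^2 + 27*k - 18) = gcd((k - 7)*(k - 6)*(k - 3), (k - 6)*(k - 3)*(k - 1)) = k^2 - 9*k + 18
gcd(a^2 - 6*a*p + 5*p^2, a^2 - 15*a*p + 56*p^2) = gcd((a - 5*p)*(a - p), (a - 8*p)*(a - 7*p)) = 1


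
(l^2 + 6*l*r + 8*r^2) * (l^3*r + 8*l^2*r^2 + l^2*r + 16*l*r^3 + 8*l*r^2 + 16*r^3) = l^5*r + 14*l^4*r^2 + l^4*r + 72*l^3*r^3 + 14*l^3*r^2 + 160*l^2*r^4 + 72*l^2*r^3 + 128*l*r^5 + 160*l*r^4 + 128*r^5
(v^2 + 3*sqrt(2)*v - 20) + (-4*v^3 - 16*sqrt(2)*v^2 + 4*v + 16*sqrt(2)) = -4*v^3 - 16*sqrt(2)*v^2 + v^2 + 4*v + 3*sqrt(2)*v - 20 + 16*sqrt(2)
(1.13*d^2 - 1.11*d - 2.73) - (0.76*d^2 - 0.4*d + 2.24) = 0.37*d^2 - 0.71*d - 4.97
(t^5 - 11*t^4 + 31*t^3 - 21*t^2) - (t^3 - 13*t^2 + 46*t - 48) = t^5 - 11*t^4 + 30*t^3 - 8*t^2 - 46*t + 48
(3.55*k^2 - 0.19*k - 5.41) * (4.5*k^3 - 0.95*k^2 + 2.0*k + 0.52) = 15.975*k^5 - 4.2275*k^4 - 17.0645*k^3 + 6.6055*k^2 - 10.9188*k - 2.8132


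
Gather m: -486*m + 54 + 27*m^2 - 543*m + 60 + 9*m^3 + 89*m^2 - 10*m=9*m^3 + 116*m^2 - 1039*m + 114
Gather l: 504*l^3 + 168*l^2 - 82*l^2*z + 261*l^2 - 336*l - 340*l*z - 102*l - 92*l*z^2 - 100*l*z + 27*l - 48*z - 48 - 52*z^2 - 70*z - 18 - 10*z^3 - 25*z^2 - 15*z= 504*l^3 + l^2*(429 - 82*z) + l*(-92*z^2 - 440*z - 411) - 10*z^3 - 77*z^2 - 133*z - 66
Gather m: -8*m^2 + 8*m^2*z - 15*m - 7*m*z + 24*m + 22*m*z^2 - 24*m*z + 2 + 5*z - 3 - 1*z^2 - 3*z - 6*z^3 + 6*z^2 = m^2*(8*z - 8) + m*(22*z^2 - 31*z + 9) - 6*z^3 + 5*z^2 + 2*z - 1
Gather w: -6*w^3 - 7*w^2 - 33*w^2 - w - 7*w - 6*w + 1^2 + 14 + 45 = -6*w^3 - 40*w^2 - 14*w + 60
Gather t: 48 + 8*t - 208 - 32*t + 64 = -24*t - 96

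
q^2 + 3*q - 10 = (q - 2)*(q + 5)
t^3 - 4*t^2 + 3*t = t*(t - 3)*(t - 1)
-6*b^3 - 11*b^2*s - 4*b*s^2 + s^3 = (-6*b + s)*(b + s)^2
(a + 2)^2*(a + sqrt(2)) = a^3 + sqrt(2)*a^2 + 4*a^2 + 4*a + 4*sqrt(2)*a + 4*sqrt(2)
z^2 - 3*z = z*(z - 3)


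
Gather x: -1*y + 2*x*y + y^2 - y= 2*x*y + y^2 - 2*y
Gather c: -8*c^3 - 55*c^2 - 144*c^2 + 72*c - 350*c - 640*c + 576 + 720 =-8*c^3 - 199*c^2 - 918*c + 1296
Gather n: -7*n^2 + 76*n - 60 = -7*n^2 + 76*n - 60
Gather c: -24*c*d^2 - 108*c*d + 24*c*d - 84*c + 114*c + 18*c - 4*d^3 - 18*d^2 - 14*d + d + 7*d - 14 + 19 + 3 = c*(-24*d^2 - 84*d + 48) - 4*d^3 - 18*d^2 - 6*d + 8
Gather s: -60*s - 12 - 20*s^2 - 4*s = -20*s^2 - 64*s - 12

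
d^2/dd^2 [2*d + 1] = 0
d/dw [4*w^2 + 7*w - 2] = 8*w + 7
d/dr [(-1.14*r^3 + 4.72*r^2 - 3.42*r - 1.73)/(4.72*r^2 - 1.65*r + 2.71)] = (-5.3808*r^4 + 3.762*r^3 - 0.913800000000002*r^2 + 41.9136*r - 12.1227)/(22.2784*r^4 - 15.576*r^3 + 28.3049*r^2 - 8.943*r + 7.3441)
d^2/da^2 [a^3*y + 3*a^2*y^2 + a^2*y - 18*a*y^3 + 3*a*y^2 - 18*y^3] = 2*y*(3*a + 3*y + 1)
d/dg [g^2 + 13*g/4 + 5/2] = 2*g + 13/4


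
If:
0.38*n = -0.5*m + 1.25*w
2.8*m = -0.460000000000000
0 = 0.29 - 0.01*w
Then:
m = -0.16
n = 95.61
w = 29.00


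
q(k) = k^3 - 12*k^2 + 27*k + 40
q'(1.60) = -3.72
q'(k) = 3*k^2 - 24*k + 27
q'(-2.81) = 118.13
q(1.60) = 56.58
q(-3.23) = -206.10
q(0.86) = 54.98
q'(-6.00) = 279.00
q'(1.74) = -5.68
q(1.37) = 57.04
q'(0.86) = 8.58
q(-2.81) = -152.81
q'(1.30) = 0.87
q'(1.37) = -0.25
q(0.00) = 40.00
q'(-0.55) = 41.11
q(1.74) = 55.92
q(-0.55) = 21.35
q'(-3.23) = 135.82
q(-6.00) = -770.00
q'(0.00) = 27.00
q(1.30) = 57.02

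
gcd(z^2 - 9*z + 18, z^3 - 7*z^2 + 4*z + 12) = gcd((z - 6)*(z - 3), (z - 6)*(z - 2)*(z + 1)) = z - 6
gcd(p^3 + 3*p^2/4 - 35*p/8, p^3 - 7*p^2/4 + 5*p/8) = p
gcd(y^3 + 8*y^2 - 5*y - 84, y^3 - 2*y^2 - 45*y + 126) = y^2 + 4*y - 21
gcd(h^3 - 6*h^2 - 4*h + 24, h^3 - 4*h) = h^2 - 4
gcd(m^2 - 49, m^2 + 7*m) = m + 7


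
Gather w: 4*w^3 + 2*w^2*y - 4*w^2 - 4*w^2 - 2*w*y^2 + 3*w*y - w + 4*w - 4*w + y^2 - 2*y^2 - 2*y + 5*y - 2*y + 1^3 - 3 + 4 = 4*w^3 + w^2*(2*y - 8) + w*(-2*y^2 + 3*y - 1) - y^2 + y + 2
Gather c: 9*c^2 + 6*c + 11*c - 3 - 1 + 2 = 9*c^2 + 17*c - 2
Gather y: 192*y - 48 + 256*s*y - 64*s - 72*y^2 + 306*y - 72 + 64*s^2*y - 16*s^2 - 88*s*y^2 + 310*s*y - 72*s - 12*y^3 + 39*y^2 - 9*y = -16*s^2 - 136*s - 12*y^3 + y^2*(-88*s - 33) + y*(64*s^2 + 566*s + 489) - 120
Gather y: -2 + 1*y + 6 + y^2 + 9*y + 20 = y^2 + 10*y + 24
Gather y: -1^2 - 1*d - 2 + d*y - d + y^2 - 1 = d*y - 2*d + y^2 - 4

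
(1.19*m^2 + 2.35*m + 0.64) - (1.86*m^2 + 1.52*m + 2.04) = -0.67*m^2 + 0.83*m - 1.4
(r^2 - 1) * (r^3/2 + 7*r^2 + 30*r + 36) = r^5/2 + 7*r^4 + 59*r^3/2 + 29*r^2 - 30*r - 36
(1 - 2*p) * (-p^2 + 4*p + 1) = 2*p^3 - 9*p^2 + 2*p + 1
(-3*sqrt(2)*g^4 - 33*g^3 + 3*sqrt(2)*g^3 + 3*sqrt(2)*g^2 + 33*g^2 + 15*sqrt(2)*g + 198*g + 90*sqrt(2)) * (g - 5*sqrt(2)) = -3*sqrt(2)*g^5 - 3*g^4 + 3*sqrt(2)*g^4 + 3*g^3 + 168*sqrt(2)*g^3 - 150*sqrt(2)*g^2 + 168*g^2 - 900*sqrt(2)*g - 150*g - 900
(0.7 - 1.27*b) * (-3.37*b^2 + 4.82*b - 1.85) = 4.2799*b^3 - 8.4804*b^2 + 5.7235*b - 1.295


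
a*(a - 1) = a^2 - a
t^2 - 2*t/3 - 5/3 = (t - 5/3)*(t + 1)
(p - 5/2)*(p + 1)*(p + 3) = p^3 + 3*p^2/2 - 7*p - 15/2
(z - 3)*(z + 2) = z^2 - z - 6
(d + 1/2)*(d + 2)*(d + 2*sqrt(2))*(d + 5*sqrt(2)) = d^4 + 5*d^3/2 + 7*sqrt(2)*d^3 + 21*d^2 + 35*sqrt(2)*d^2/2 + 7*sqrt(2)*d + 50*d + 20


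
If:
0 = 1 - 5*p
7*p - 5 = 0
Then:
No Solution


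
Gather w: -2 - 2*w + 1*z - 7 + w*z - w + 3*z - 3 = w*(z - 3) + 4*z - 12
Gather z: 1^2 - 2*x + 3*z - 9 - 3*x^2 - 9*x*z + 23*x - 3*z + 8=-3*x^2 - 9*x*z + 21*x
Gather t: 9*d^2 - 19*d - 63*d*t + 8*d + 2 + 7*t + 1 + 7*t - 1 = 9*d^2 - 11*d + t*(14 - 63*d) + 2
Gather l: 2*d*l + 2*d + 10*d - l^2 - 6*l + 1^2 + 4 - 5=12*d - l^2 + l*(2*d - 6)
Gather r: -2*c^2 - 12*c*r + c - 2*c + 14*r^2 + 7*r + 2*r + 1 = -2*c^2 - c + 14*r^2 + r*(9 - 12*c) + 1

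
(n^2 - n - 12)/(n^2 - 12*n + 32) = (n + 3)/(n - 8)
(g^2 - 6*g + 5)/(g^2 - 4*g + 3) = (g - 5)/(g - 3)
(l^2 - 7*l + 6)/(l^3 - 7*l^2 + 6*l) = 1/l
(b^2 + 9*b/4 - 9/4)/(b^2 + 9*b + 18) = (b - 3/4)/(b + 6)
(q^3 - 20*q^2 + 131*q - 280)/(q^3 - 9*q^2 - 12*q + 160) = (q - 7)/(q + 4)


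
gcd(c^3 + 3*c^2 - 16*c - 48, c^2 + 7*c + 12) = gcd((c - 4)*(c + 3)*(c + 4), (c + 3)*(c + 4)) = c^2 + 7*c + 12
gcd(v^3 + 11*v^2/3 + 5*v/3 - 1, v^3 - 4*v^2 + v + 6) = v + 1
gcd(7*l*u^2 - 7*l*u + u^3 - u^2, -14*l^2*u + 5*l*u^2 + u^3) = 7*l*u + u^2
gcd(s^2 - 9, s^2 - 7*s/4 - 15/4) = s - 3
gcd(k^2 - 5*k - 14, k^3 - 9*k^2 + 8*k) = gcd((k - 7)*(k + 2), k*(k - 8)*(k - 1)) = 1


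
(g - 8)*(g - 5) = g^2 - 13*g + 40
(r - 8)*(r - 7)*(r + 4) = r^3 - 11*r^2 - 4*r + 224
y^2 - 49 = (y - 7)*(y + 7)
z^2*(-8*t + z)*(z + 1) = -8*t*z^3 - 8*t*z^2 + z^4 + z^3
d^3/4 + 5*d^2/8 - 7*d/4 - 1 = (d/4 + 1)*(d - 2)*(d + 1/2)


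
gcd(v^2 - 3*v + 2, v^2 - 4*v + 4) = v - 2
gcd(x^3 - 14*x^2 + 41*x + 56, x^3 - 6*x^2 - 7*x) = x^2 - 6*x - 7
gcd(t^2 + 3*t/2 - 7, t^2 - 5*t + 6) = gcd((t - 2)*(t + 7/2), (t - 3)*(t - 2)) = t - 2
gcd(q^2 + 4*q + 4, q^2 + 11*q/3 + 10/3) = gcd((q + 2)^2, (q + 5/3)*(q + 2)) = q + 2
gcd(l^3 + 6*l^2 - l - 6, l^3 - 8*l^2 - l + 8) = l^2 - 1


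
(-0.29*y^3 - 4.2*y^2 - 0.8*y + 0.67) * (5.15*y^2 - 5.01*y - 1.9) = -1.4935*y^5 - 20.1771*y^4 + 17.473*y^3 + 15.4385*y^2 - 1.8367*y - 1.273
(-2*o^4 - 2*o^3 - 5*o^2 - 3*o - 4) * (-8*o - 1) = 16*o^5 + 18*o^4 + 42*o^3 + 29*o^2 + 35*o + 4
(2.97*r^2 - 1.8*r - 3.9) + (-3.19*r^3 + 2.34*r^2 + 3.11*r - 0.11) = -3.19*r^3 + 5.31*r^2 + 1.31*r - 4.01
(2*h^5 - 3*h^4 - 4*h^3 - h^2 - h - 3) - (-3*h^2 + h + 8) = 2*h^5 - 3*h^4 - 4*h^3 + 2*h^2 - 2*h - 11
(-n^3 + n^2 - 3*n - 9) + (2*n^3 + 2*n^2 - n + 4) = n^3 + 3*n^2 - 4*n - 5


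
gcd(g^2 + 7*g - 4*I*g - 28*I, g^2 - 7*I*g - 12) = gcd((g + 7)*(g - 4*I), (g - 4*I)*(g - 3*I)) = g - 4*I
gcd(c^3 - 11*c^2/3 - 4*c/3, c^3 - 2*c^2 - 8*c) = c^2 - 4*c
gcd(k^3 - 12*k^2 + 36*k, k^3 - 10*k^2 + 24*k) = k^2 - 6*k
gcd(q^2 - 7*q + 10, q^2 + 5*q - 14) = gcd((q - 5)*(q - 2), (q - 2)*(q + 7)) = q - 2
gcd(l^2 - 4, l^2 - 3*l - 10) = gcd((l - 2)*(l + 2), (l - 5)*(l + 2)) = l + 2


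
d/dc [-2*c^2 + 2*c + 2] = 2 - 4*c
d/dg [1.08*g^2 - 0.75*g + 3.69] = 2.16*g - 0.75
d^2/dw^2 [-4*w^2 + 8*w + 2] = -8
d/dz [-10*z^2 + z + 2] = 1 - 20*z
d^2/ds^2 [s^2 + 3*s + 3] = 2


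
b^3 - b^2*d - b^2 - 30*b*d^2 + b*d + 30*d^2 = (b - 1)*(b - 6*d)*(b + 5*d)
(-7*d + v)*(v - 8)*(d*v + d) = -7*d^2*v^2 + 49*d^2*v + 56*d^2 + d*v^3 - 7*d*v^2 - 8*d*v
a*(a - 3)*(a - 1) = a^3 - 4*a^2 + 3*a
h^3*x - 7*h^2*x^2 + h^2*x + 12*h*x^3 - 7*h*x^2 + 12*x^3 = (h - 4*x)*(h - 3*x)*(h*x + x)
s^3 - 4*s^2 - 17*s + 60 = (s - 5)*(s - 3)*(s + 4)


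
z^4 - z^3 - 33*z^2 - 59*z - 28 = (z - 7)*(z + 1)^2*(z + 4)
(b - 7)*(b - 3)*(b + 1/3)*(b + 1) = b^4 - 26*b^3/3 + 8*b^2 + 74*b/3 + 7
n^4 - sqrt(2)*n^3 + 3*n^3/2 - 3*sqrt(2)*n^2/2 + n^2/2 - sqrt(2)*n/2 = n*(n - sqrt(2))*(sqrt(2)*n/2 + sqrt(2)/2)*(sqrt(2)*n + sqrt(2)/2)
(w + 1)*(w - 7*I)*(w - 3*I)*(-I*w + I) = -I*w^4 - 10*w^3 + 22*I*w^2 + 10*w - 21*I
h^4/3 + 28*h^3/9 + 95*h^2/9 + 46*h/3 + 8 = (h/3 + 1)*(h + 4/3)*(h + 2)*(h + 3)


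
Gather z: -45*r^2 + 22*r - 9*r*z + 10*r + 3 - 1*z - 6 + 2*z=-45*r^2 + 32*r + z*(1 - 9*r) - 3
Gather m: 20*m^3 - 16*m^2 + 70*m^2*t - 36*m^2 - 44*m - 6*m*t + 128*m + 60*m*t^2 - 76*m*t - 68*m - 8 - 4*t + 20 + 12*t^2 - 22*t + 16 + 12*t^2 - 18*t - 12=20*m^3 + m^2*(70*t - 52) + m*(60*t^2 - 82*t + 16) + 24*t^2 - 44*t + 16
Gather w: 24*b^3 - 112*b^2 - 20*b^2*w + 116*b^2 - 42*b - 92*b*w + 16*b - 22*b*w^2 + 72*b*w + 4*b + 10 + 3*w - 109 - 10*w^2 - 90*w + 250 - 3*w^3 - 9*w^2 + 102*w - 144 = 24*b^3 + 4*b^2 - 22*b - 3*w^3 + w^2*(-22*b - 19) + w*(-20*b^2 - 20*b + 15) + 7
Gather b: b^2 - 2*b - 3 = b^2 - 2*b - 3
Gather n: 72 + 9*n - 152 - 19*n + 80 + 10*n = 0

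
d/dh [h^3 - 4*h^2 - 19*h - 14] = 3*h^2 - 8*h - 19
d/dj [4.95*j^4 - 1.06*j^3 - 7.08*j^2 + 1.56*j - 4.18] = 19.8*j^3 - 3.18*j^2 - 14.16*j + 1.56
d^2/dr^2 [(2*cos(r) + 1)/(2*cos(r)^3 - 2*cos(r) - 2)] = (2*(sin(r)^2*cos(r) + 1)^2*cos(r) + (sin(r)^2*cos(r) + 1)*(30*(1 - cos(2*r))^2 - cos(r) + 60*cos(2*r) + 9*cos(3*r) - 44)/4 - 2*(2*cos(r) + 1)*(3*cos(r)^2 - 1)^2*sin(r)^2)/(2*(sin(r)^2*cos(r) + 1)^3)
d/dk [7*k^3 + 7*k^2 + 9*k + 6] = 21*k^2 + 14*k + 9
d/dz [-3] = 0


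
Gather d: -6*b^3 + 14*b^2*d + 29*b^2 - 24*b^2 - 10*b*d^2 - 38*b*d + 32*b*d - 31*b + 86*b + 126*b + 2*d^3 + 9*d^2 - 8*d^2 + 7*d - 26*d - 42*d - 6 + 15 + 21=-6*b^3 + 5*b^2 + 181*b + 2*d^3 + d^2*(1 - 10*b) + d*(14*b^2 - 6*b - 61) + 30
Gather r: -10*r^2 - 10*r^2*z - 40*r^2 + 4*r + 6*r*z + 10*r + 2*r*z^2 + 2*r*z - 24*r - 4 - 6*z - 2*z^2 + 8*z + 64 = r^2*(-10*z - 50) + r*(2*z^2 + 8*z - 10) - 2*z^2 + 2*z + 60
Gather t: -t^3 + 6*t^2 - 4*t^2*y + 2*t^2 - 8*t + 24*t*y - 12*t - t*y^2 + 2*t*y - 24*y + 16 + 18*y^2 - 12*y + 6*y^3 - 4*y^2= -t^3 + t^2*(8 - 4*y) + t*(-y^2 + 26*y - 20) + 6*y^3 + 14*y^2 - 36*y + 16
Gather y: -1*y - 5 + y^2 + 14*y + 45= y^2 + 13*y + 40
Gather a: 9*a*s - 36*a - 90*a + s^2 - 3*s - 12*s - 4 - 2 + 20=a*(9*s - 126) + s^2 - 15*s + 14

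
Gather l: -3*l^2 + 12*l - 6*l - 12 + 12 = -3*l^2 + 6*l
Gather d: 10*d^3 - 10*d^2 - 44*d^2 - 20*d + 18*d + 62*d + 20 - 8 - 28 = 10*d^3 - 54*d^2 + 60*d - 16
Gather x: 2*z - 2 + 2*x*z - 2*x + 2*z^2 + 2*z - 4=x*(2*z - 2) + 2*z^2 + 4*z - 6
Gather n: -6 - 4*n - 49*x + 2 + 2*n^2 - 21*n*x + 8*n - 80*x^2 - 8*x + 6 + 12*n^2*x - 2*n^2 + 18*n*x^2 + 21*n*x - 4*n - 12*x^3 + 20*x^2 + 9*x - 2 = 12*n^2*x + 18*n*x^2 - 12*x^3 - 60*x^2 - 48*x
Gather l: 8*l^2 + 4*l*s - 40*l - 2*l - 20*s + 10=8*l^2 + l*(4*s - 42) - 20*s + 10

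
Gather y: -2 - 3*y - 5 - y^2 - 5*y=-y^2 - 8*y - 7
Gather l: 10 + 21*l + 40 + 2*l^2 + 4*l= 2*l^2 + 25*l + 50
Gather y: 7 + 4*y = 4*y + 7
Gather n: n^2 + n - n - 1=n^2 - 1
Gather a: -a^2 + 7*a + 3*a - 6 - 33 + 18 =-a^2 + 10*a - 21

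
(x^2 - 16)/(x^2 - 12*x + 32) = (x + 4)/(x - 8)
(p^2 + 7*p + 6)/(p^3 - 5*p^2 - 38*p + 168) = (p + 1)/(p^2 - 11*p + 28)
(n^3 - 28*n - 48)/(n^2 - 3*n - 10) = (n^2 - 2*n - 24)/(n - 5)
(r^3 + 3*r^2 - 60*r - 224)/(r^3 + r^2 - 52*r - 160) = (r + 7)/(r + 5)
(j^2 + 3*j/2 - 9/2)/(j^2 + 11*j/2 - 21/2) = (j + 3)/(j + 7)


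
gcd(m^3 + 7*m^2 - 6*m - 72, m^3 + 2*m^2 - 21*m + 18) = m^2 + 3*m - 18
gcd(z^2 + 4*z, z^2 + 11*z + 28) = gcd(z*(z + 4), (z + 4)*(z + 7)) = z + 4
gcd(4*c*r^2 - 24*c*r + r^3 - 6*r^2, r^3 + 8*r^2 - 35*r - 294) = r - 6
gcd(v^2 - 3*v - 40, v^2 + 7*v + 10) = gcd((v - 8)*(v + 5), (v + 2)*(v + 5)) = v + 5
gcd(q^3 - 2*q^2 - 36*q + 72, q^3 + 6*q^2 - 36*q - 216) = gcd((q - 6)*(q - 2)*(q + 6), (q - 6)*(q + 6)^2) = q^2 - 36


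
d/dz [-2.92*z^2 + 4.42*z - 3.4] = 4.42 - 5.84*z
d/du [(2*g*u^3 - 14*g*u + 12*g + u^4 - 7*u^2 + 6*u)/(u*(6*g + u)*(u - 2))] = (12*g^2*u^2 + 36*g^2 + 12*g*u^3 + 8*g*u^2 + 12*g*u + u^4 + 3*u^2)/(u^2*(36*g^2 + 12*g*u + u^2))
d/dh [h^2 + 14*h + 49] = 2*h + 14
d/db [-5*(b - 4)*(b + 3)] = 5 - 10*b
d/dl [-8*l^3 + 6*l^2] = 12*l*(1 - 2*l)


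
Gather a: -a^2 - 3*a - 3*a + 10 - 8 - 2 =-a^2 - 6*a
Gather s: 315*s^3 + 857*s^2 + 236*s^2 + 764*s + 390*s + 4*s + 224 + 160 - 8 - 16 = 315*s^3 + 1093*s^2 + 1158*s + 360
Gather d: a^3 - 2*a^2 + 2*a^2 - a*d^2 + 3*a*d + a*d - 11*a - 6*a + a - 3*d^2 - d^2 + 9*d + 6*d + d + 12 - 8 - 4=a^3 - 16*a + d^2*(-a - 4) + d*(4*a + 16)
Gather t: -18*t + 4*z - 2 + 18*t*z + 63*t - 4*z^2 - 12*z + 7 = t*(18*z + 45) - 4*z^2 - 8*z + 5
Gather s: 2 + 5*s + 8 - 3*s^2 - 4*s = -3*s^2 + s + 10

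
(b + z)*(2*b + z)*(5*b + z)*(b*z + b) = 10*b^4*z + 10*b^4 + 17*b^3*z^2 + 17*b^3*z + 8*b^2*z^3 + 8*b^2*z^2 + b*z^4 + b*z^3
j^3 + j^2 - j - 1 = (j - 1)*(j + 1)^2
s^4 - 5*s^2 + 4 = (s - 2)*(s - 1)*(s + 1)*(s + 2)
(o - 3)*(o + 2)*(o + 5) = o^3 + 4*o^2 - 11*o - 30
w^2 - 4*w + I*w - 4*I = (w - 4)*(w + I)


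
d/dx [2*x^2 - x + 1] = 4*x - 1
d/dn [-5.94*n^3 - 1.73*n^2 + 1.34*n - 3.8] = -17.82*n^2 - 3.46*n + 1.34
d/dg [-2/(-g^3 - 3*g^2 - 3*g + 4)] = 6*(-g^2 - 2*g - 1)/(g^3 + 3*g^2 + 3*g - 4)^2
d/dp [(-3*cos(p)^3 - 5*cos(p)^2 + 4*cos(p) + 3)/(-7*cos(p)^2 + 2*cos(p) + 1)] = (-21*cos(p)^4 + 12*cos(p)^3 - 9*cos(p)^2 - 32*cos(p) + 2)*sin(p)/(7*sin(p)^2 + 2*cos(p) - 6)^2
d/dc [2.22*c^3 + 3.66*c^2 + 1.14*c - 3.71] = 6.66*c^2 + 7.32*c + 1.14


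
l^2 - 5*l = l*(l - 5)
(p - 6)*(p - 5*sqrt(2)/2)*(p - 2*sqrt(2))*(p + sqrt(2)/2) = p^4 - 6*p^3 - 4*sqrt(2)*p^3 + 11*p^2/2 + 24*sqrt(2)*p^2 - 33*p + 5*sqrt(2)*p - 30*sqrt(2)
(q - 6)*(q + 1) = q^2 - 5*q - 6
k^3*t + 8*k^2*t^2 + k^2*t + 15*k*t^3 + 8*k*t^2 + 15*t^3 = (k + 3*t)*(k + 5*t)*(k*t + t)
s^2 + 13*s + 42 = (s + 6)*(s + 7)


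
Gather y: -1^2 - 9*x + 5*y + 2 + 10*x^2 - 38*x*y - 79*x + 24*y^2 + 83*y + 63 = 10*x^2 - 88*x + 24*y^2 + y*(88 - 38*x) + 64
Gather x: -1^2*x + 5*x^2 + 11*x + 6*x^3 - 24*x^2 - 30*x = 6*x^3 - 19*x^2 - 20*x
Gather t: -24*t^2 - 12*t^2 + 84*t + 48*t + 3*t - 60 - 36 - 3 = -36*t^2 + 135*t - 99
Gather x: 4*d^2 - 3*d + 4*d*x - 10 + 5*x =4*d^2 - 3*d + x*(4*d + 5) - 10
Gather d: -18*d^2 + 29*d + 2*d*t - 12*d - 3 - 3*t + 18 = -18*d^2 + d*(2*t + 17) - 3*t + 15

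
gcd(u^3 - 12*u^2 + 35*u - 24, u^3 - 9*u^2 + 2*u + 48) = u^2 - 11*u + 24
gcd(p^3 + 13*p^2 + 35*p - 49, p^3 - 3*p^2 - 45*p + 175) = p + 7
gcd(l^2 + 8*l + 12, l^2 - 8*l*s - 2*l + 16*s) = 1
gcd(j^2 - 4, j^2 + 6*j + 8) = j + 2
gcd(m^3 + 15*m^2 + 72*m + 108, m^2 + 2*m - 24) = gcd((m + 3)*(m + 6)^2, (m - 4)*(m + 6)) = m + 6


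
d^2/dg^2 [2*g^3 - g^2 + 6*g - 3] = 12*g - 2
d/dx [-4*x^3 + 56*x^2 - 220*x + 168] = -12*x^2 + 112*x - 220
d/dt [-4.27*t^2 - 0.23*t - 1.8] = -8.54*t - 0.23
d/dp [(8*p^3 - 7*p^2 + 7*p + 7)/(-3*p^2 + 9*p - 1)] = 2*(-12*p^4 + 72*p^3 - 33*p^2 + 28*p - 35)/(9*p^4 - 54*p^3 + 87*p^2 - 18*p + 1)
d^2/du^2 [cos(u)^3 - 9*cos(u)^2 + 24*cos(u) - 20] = -99*cos(u)/4 + 18*cos(2*u) - 9*cos(3*u)/4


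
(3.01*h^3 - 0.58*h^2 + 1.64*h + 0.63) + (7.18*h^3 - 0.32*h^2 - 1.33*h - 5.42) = 10.19*h^3 - 0.9*h^2 + 0.31*h - 4.79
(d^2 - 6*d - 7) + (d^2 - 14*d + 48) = 2*d^2 - 20*d + 41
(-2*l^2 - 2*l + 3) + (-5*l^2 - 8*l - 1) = -7*l^2 - 10*l + 2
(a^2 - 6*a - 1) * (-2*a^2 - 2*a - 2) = -2*a^4 + 10*a^3 + 12*a^2 + 14*a + 2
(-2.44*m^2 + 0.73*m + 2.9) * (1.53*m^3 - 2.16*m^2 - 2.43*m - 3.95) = -3.7332*m^5 + 6.3873*m^4 + 8.7894*m^3 + 1.6001*m^2 - 9.9305*m - 11.455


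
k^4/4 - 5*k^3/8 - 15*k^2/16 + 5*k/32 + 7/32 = (k/4 + 1/4)*(k - 7/2)*(k - 1/2)*(k + 1/2)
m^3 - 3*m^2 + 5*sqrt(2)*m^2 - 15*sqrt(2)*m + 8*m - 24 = (m - 3)*(m + sqrt(2))*(m + 4*sqrt(2))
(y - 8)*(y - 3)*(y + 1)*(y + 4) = y^4 - 6*y^3 - 27*y^2 + 76*y + 96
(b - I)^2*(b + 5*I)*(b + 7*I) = b^4 + 10*I*b^3 - 12*b^2 + 58*I*b + 35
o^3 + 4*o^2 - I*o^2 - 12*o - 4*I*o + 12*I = (o - 2)*(o + 6)*(o - I)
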